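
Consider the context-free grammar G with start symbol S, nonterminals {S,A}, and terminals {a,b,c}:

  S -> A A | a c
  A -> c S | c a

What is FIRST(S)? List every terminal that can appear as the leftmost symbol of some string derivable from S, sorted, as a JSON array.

Compute FIRST by fixpoint:
iter 1:
  A via A→c S: +{c}
  S via S→A A: +{c}
  S via S→a c: +{a}
  FIRST(S)={a,c}  FIRST(A)={c}
iter 2: — fixpoint
  FIRST(S)={a,c}  FIRST(A)={c}

FIRST(S) = ["a", "c"]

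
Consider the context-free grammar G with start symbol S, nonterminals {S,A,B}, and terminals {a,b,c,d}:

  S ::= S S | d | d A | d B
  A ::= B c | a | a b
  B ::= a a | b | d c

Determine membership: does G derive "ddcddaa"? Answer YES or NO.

CNF form of G:
  S -> S S | T3 A | T3 B | d
  A -> B T0 | T1 T2 | a
  B -> T1 T1 | T3 T0 | b
  T0 -> c
  T1 -> a
  T2 -> b
  T3 -> d

CYK fill:
  [0..0]={S,T3}  "d"  orig:{S}
  [1..1]={S,T3}  "d"  orig:{S}
  [2..2]={T0}  "c"  orig:{}
  [3..3]={S,T3}  "d"  orig:{S}
  [4..4]={S,T3}  "d"  orig:{S}
  [5..5]={A,T1}  "a"  orig:{A}
  [6..6]={A,T1}  "a"  orig:{A}
  [0..1]={S}  "dd"
  [1..2]={B}  "dc"
  [2..3]=∅  "cd"
  [3..4]={S}  "dd"
  [4..5]={S}  "da"
  [5..6]={B}  "aa"
  [0..2]={S}  "ddc"
  [1..3]=∅  "dcd"
  [2..4]=∅  "cdd"
  [3..5]={S}  "dda"
  [4..6]={S}  "daa"
  [0..3]={S}  "ddcd"
  [1..4]=∅  "dcdd"
  [2..5]=∅  "cdda"
  [3..6]={S}  "ddaa"
  [0..4]={S}  "ddcdd"
  [1..5]=∅  "dcdda"
  [2..6]=∅  "cddaa"
  [0..5]={S}  "ddcdda"
  [1..6]=∅  "dcddaa"
  [0..6]={S}  "ddcddaa"

S ∈ T[0,6] ⇒ YES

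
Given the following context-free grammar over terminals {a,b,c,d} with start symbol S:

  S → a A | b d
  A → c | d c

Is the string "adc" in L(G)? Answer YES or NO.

Convert to CNF:
  S -> T2 A | T3 T0
  A -> T0 T1 | c
  T0 -> d
  T1 -> c
  T2 -> a
  T3 -> b

Fill CYK table bottom-up:
  [0..0]={T2}  "a"  orig:{}
  [1..1]={T0}  "d"  orig:{}
  [2..2]={A,T1}  "c"  orig:{A}
  [0..1]=∅  "ad"
  [1..2]={A}  "dc"
  [0..2]={S}  "adc"

S ∈ T[0,2] ⇒ YES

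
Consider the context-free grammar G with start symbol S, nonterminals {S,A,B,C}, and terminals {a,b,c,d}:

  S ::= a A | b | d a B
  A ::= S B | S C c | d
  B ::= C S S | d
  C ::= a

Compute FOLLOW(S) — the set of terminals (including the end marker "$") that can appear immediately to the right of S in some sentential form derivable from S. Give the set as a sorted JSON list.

FIRST sets, iterate to fixpoint:
[1]
  A via A→d: +{d}
  B via B→d: +{d}
  C via C→a: +{a}
  S via S→a A: +{a}
  S via S→b: +{b}
  S via S→d a B: +{d}
  FIRST[S]={a,b,d}  FIRST[A]={d}  FIRST[B]={d}  FIRST[C]={a}
[2]
  A via A→S B: +{a,b}
  B via B→C S S: +{a}
  FIRST[S]={a,b,d}  FIRST[A]={a,b,d}  FIRST[B]={a,d}  FIRST[C]={a}
[3] — fixpoint
  FIRST[S]={a,b,d}  FIRST[A]={a,b,d}  FIRST[B]={a,d}  FIRST[C]={a}

FOLLOW iteration:
initialize: $ ∈ FOLLOW(S)
pass 1:
  A→S B: FOLLOW(S) ⊇ FIRST(B) = {a,d}; new: +{a,d}
  A→S C c: FOLLOW(C) ⊇ FIRST(c) = {c}; new: +{c}
  B→C S S: FOLLOW(C) ⊇ FIRST(S) = {a,b,d}; new: +{a,b,d}
  B→C S S: FOLLOW(S) ⊇ FIRST(S) = {a,b,d}; new: +{b}
  S→a A: FOLLOW(A) ⊇ FOLLOW(S) ⊇ {$,a,b,d}; new: +{$,a,b,d}
  S→d a B: FOLLOW(B) ⊇ FOLLOW(S) ⊇ {$,a,b,d}; new: +{$,a,b,d}
  FOLLOW[S]={$,a,b,d}  FOLLOW[A]={$,a,b,d}  FOLLOW[B]={$,a,b,d}  FOLLOW[C]={a,b,c,d}
pass 2: (no change)
  FOLLOW[S]={$,a,b,d}  FOLLOW[A]={$,a,b,d}  FOLLOW[B]={$,a,b,d}  FOLLOW[C]={a,b,c,d}

FOLLOW(S) = ["$", "a", "b", "d"]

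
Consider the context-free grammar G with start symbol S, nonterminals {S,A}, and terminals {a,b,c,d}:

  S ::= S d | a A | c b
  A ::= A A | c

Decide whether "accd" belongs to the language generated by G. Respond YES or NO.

Convert to CNF:
  S -> S T0 | T1 A | T2 T3
  A -> A A | c
  T0 -> d
  T1 -> a
  T2 -> c
  T3 -> b

Fill CYK table bottom-up:
  [0..0]={T1}  "a"  orig:{}
  [1..1]={A,T2}  "c"  orig:{A}
  [2..2]={A,T2}  "c"  orig:{A}
  [3..3]={T0}  "d"  orig:{}
  [0..1]={S}  "ac"
  [1..2]={A}  "cc"
  [2..3]=∅  "cd"
  [0..2]={S}  "acc"
  [1..3]=∅  "ccd"
  [0..3]={S}  "accd"

S ∈ T[0,3] ⇒ YES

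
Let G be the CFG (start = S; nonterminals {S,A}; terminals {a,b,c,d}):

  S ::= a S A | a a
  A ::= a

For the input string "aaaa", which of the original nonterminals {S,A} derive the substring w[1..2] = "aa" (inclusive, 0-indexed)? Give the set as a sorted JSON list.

CNF form of G:
  S -> T0 T0 | T0 X1
  A -> a
  T0 -> a
  X1 -> S A

CYK table (by increasing span), restricted to cells inside w[1..2]:
  cell(1,1) a: {A,T0}  orig:{A}
  cell(2,2) a: {A,T0}  orig:{A}
  cell(1,2) aa: {S}

Original NTs in T[1,2] deriving "aa": ["S"]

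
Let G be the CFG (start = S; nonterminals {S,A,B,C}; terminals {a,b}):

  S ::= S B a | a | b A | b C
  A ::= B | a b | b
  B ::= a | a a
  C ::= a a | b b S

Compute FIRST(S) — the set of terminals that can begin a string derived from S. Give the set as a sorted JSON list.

FIRST iteration:
round 1:
  A via A→a b: +{a}
  A via A→b: +{b}
  B via B→a: +{a}
  C via C→a a: +{a}
  C via C→b b S: +{b}
  S via S→a: +{a}
  S via S→b A: +{b}
  S: {a,b}  A: {a,b}  B: {a}  C: {a,b}
round 2: (stable)
  S: {a,b}  A: {a,b}  B: {a}  C: {a,b}

FIRST(S) = ["a", "b"]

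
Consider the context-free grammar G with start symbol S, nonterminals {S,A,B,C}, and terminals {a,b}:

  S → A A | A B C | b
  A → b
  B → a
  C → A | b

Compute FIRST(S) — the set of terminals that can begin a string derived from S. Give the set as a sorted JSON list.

Compute FIRST by fixpoint:
pass 1:
  A via A→b: +{b}
  B via B→a: +{a}
  C via C→A: +{b}
  S via S→A A: +{b}
  FIRST(S)={b}  FIRST(A)={b}  FIRST(B)={a}  FIRST(C)={b}
pass 2: (stable)
  FIRST(S)={b}  FIRST(A)={b}  FIRST(B)={a}  FIRST(C)={b}

FIRST(S) = ["b"]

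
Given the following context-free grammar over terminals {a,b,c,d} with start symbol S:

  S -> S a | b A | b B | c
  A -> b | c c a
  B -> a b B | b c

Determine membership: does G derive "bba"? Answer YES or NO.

Convert to CNF:
  S -> S T1 | T2 A | T2 B | c
  A -> T0 X3 | b
  B -> T1 X4 | T2 T0
  T0 -> c
  T1 -> a
  T2 -> b
  X3 -> T0 T1
  X4 -> T2 B

CYK table (by increasing span):
  T[0,0] 'b' = {A,T2}  orig:{A}
  T[1,1] 'b' = {A,T2}  orig:{A}
  T[2,2] 'a' = {T1}  orig:{}
  T[0,1] 'bb' = {S}
  T[1,2] 'ba' = ∅
  T[0,2] 'bba' = {S}

S ∈ T[0,2] ⇒ YES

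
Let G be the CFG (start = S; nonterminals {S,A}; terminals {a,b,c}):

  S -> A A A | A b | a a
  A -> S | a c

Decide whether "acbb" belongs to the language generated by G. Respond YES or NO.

CNF form of G:
  S -> A T0 | A X4 | T1 T1
  A -> A T0 | A X3 | T1 T1 | T1 T2
  T0 -> b
  T1 -> a
  T2 -> c
  X3 -> A A
  X4 -> A A

CYK fill:
  [0..0]={T1}  "a"  orig:{}
  [1..1]={T2}  "c"  orig:{}
  [2..2]={T0}  "b"  orig:{}
  [3..3]={T0}  "b"  orig:{}
  [0..1]={A}  "ac"
  [1..2]=∅  "cb"
  [2..3]=∅  "bb"
  [0..2]={A,S}  "acb"
  [1..3]=∅  "cbb"
  [0..3]={A,S}  "acbb"

S ∈ T[0,3] ⇒ YES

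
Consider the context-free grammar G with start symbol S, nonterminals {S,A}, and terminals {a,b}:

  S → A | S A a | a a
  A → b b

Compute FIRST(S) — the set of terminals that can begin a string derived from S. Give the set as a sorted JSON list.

FIRST sets, iterate to fixpoint:
iter 1:
  A via A→b b: +{b}
  S via S→A: +{b}
  S via S→a a: +{a}
  FIRST(S)={a,b}  FIRST(A)={b}
iter 2: done
  FIRST(S)={a,b}  FIRST(A)={b}

FIRST(S) = ["a", "b"]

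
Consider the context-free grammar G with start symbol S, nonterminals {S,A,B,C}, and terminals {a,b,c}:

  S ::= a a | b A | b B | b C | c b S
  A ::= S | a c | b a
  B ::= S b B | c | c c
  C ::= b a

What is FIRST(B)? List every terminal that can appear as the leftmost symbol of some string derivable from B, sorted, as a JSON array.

Compute FIRST by fixpoint:
[1]
  A via A→a c: +{a}
  A via A→b a: +{b}
  B via B→c: +{c}
  C via C→b a: +{b}
  S via S→a a: +{a}
  S via S→b A: +{b}
  S via S→c b S: +{c}
  FIRST(S)={a,b,c}  FIRST(A)={a,b}  FIRST(B)={c}  FIRST(C)={b}
[2]
  A via A→S: +{c}
  B via B→S b B: +{a,b}
  FIRST(S)={a,b,c}  FIRST(A)={a,b,c}  FIRST(B)={a,b,c}  FIRST(C)={b}
[3] (no change)
  FIRST(S)={a,b,c}  FIRST(A)={a,b,c}  FIRST(B)={a,b,c}  FIRST(C)={b}

FIRST(B) = ["a", "b", "c"]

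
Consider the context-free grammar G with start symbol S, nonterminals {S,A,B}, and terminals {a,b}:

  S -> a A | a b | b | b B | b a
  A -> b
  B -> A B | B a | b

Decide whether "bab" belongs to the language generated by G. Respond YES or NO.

Convert to CNF:
  S -> T0 A | T0 T1 | T1 B | T1 T0 | b
  A -> b
  B -> A B | B T0 | b
  T0 -> a
  T1 -> b

Fill CYK table bottom-up:
  [0..0]={A,B,S,T1}  "b"  orig:{A,B,S}
  [1..1]={T0}  "a"  orig:{}
  [2..2]={A,B,S,T1}  "b"  orig:{A,B,S}
  [0..1]={B,S}  "ba"
  [1..2]={S}  "ab"
  [0..2]=∅  "bab"

S ∉ T[0,2] ⇒ NO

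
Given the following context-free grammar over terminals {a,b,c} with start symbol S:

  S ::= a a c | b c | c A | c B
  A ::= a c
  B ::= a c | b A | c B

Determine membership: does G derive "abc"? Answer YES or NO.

Convert to CNF:
  S -> T0 X3 | T1 A | T1 B | T2 T1
  A -> T0 T1
  B -> T0 T1 | T1 B | T2 A
  T0 -> a
  T1 -> c
  T2 -> b
  X3 -> T0 T1

CYK table (by increasing span):
  [0..0]={T0}  "a"  orig:{}
  [1..1]={T2}  "b"  orig:{}
  [2..2]={T1}  "c"  orig:{}
  [0..1]=∅  "ab"
  [1..2]={S}  "bc"
  [0..2]=∅  "abc"

S ∉ T[0,2] ⇒ NO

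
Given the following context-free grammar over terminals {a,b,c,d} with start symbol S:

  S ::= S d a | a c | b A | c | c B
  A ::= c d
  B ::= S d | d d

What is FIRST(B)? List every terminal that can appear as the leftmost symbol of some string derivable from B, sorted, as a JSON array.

Compute FIRST by fixpoint:
pass 1:
  A via A→c d: +{c}
  B via B→d d: +{d}
  S via S→a c: +{a}
  S via S→b A: +{b}
  S via S→c: +{c}
  S: {a,b,c}  A: {c}  B: {d}
pass 2:
  B via B→S d: +{a,b,c}
  S: {a,b,c}  A: {c}  B: {a,b,c,d}
pass 3: (stable)
  S: {a,b,c}  A: {c}  B: {a,b,c,d}

FIRST(B) = ["a", "b", "c", "d"]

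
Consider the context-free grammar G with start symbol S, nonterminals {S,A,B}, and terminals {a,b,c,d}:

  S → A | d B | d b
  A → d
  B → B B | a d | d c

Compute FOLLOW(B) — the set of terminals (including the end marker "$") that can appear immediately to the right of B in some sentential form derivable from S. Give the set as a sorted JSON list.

FIRST iteration:
[1]
  A via A→d: +{d}
  B via B→a d: +{a}
  B via B→d c: +{d}
  S via S→A: +{d}
  S: {d}  A: {d}  B: {a,d}
[2] (stable)
  S: {d}  A: {d}  B: {a,d}

FOLLOW iteration:
initialize: $ ∈ FOLLOW(S)
iter 1:
  B→B B: FOLLOW(B) ⊇ FIRST(B) = {a,d}; new: +{a,d}
  S→A: FOLLOW(A) ⊇ FOLLOW(S) ⊇ {$}; new: +{$}
  S→d B: FOLLOW(B) ⊇ FOLLOW(S) ⊇ {$}; new: +{$}
  FOLLOW[S]={$}  FOLLOW[A]={$}  FOLLOW[B]={$,a,d}
iter 2: — fixpoint
  FOLLOW[S]={$}  FOLLOW[A]={$}  FOLLOW[B]={$,a,d}

FOLLOW(B) = ["$", "a", "d"]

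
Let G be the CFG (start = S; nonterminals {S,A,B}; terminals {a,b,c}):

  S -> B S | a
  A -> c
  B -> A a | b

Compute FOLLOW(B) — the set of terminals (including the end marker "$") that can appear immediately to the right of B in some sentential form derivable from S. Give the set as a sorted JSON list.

FIRST sets, iterate to fixpoint:
iter 1:
  A via A→c: +{c}
  B via B→A a: +{c}
  B via B→b: +{b}
  S via S→B S: +{b,c}
  S via S→a: +{a}
  S: {a,b,c}  A: {c}  B: {b,c}
iter 2: (no change)
  S: {a,b,c}  A: {c}  B: {b,c}

Compute FOLLOW by fixpoint:
initialize: $ ∈ FOLLOW(S)
pass 1:
  B→A a: FOLLOW(A) ⊇ FIRST(a) = {a}; new: +{a}
  S→B S: FOLLOW(B) ⊇ FIRST(S) = {a,b,c}; new: +{a,b,c}
  FOLLOW[S]={$}  FOLLOW[A]={a}  FOLLOW[B]={a,b,c}
pass 2: (no change)
  FOLLOW[S]={$}  FOLLOW[A]={a}  FOLLOW[B]={a,b,c}

FOLLOW(B) = ["a", "b", "c"]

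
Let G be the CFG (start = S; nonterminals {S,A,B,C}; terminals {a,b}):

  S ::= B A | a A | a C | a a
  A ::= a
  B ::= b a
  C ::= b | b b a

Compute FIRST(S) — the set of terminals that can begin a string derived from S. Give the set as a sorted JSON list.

FIRST sets, iterate to fixpoint:
round 1:
  A via A→a: +{a}
  B via B→b a: +{b}
  C via C→b: +{b}
  S via S→B A: +{b}
  S via S→a A: +{a}
  FIRST(S)={a,b}  FIRST(A)={a}  FIRST(B)={b}  FIRST(C)={b}
round 2: (no change)
  FIRST(S)={a,b}  FIRST(A)={a}  FIRST(B)={b}  FIRST(C)={b}

FIRST(S) = ["a", "b"]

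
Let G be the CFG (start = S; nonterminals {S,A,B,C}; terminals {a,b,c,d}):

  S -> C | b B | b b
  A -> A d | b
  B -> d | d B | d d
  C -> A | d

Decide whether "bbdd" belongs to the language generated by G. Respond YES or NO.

Convert to CNF:
  S -> A T0 | T1 B | T1 T1 | b | d
  A -> A T0 | b
  B -> T0 B | T0 T0 | d
  C -> A T0 | b | d
  T0 -> d
  T1 -> b

CYK fill:
  [0..0]={A,C,S,T1}  "b"  orig:{A,C,S}
  [1..1]={A,C,S,T1}  "b"  orig:{A,C,S}
  [2..2]={B,C,S,T0}  "d"  orig:{B,C,S}
  [3..3]={B,C,S,T0}  "d"  orig:{B,C,S}
  [0..1]={S}  "bb"
  [1..2]={A,C,S}  "bd"
  [2..3]={B}  "dd"
  [0..2]=∅  "bbd"
  [1..3]={A,C,S}  "bdd"
  [0..3]=∅  "bbdd"

S ∉ T[0,3] ⇒ NO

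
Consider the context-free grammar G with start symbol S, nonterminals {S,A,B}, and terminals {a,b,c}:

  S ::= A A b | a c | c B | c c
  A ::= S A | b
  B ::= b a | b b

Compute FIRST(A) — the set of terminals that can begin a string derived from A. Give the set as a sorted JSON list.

Compute FIRST by fixpoint:
pass 1:
  A via A→b: +{b}
  B via B→b a: +{b}
  S via S→A A b: +{b}
  S via S→a c: +{a}
  S via S→c B: +{c}
  FIRST[S]={a,b,c}  FIRST[A]={b}  FIRST[B]={b}
pass 2:
  A via A→S A: +{a,c}
  FIRST[S]={a,b,c}  FIRST[A]={a,b,c}  FIRST[B]={b}
pass 3: — fixpoint
  FIRST[S]={a,b,c}  FIRST[A]={a,b,c}  FIRST[B]={b}

FIRST(A) = ["a", "b", "c"]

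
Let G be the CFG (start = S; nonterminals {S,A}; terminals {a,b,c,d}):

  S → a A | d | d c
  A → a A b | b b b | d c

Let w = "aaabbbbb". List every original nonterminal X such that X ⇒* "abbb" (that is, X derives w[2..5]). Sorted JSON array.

CNF form of G:
  S -> T0 A | T2 T3 | d
  A -> T0 X4 | T1 X5 | T2 T3
  T0 -> a
  T1 -> b
  T2 -> d
  T3 -> c
  X4 -> A T1
  X5 -> T1 T1

Fill CYK table bottom-up, restricted to cells inside w[2..5]:
  [2..2]={T0}  "a"  orig:{}
  [3..3]={T1}  "b"  orig:{}
  [4..4]={T1}  "b"  orig:{}
  [5..5]={T1}  "b"  orig:{}
  [2..3]=∅  "ab"
  [3..4]={X5}  "bb"  orig:{}
  [4..5]={X5}  "bb"  orig:{}
  [2..4]=∅  "abb"
  [3..5]={A}  "bbb"
  [2..5]={S}  "abbb"

Original NTs in T[2,5] deriving "abbb": ["S"]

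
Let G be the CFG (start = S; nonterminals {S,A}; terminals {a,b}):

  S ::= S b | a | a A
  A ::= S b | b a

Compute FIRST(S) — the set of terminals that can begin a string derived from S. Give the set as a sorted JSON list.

FIRST iteration:
[1]
  A via A→b a: +{b}
  S via S→a: +{a}
  FIRST(S)={a}  FIRST(A)={b}
[2]
  A via A→S b: +{a}
  FIRST(S)={a}  FIRST(A)={a,b}
[3] — fixpoint
  FIRST(S)={a}  FIRST(A)={a,b}

FIRST(S) = ["a"]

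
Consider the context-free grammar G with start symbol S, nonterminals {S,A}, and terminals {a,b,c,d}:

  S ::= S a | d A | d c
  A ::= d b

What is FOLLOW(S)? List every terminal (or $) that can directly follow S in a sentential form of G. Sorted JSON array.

Compute FIRST by fixpoint:
round 1:
  A via A→d b: +{d}
  S via S→d A: +{d}
  S: {d}  A: {d}
round 2: (no change)
  S: {d}  A: {d}

Compute FOLLOW by fixpoint:
initialize: $ ∈ FOLLOW(S)
pass 1:
  S→S a: FOLLOW(S) ⊇ FIRST(a) = {a}; new: +{a}
  S→d A: FOLLOW(A) ⊇ FOLLOW(S) ⊇ {$,a}; new: +{$,a}
  FOLLOW(S)={$,a}  FOLLOW(A)={$,a}
pass 2: done
  FOLLOW(S)={$,a}  FOLLOW(A)={$,a}

FOLLOW(S) = ["$", "a"]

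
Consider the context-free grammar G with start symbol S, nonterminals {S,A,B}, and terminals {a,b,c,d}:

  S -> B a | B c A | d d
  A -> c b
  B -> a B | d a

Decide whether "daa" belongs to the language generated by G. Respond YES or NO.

Convert to CNF:
  S -> B T2 | B X4 | T3 T3
  A -> T0 T1
  B -> T2 B | T3 T2
  T0 -> c
  T1 -> b
  T2 -> a
  T3 -> d
  X4 -> T0 A

CYK table (by increasing span):
  T[0,0] 'd' = {T3}  orig:{}
  T[1,1] 'a' = {T2}  orig:{}
  T[2,2] 'a' = {T2}  orig:{}
  T[0,1] 'da' = {B}
  T[1,2] 'aa' = ∅
  T[0,2] 'daa' = {S}

S ∈ T[0,2] ⇒ YES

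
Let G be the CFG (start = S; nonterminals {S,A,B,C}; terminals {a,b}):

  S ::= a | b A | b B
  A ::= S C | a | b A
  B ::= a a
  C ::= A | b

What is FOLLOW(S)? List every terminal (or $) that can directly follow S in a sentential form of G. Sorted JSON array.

FIRST sets, iterate to fixpoint:
[1]
  A via A→a: +{a}
  A via A→b A: +{b}
  B via B→a a: +{a}
  C via C→A: +{a,b}
  S via S→a: +{a}
  S via S→b A: +{b}
  FIRST[S]={a,b}  FIRST[A]={a,b}  FIRST[B]={a}  FIRST[C]={a,b}
[2] (stable)
  FIRST[S]={a,b}  FIRST[A]={a,b}  FIRST[B]={a}  FIRST[C]={a,b}

Compute FOLLOW by fixpoint:
FOLLOW(S) := {$}
pass 1:
  A→S C: FOLLOW(S) ⊇ FIRST(C) = {a,b}; new: +{a,b}
  S→b A: FOLLOW(A) ⊇ FOLLOW(S) ⊇ {$,a,b}; new: +{$,a,b}
  S→b B: FOLLOW(B) ⊇ FOLLOW(S) ⊇ {$,a,b}; new: +{$,a,b}
  S: {$,a,b}  A: {$,a,b}  B: {$,a,b}  C: {}
pass 2:
  A→S C: FOLLOW(C) ⊇ FOLLOW(A) ⊇ {$,a,b}; new: +{$,a,b}
  S: {$,a,b}  A: {$,a,b}  B: {$,a,b}  C: {$,a,b}
pass 3: (no change)
  S: {$,a,b}  A: {$,a,b}  B: {$,a,b}  C: {$,a,b}

FOLLOW(S) = ["$", "a", "b"]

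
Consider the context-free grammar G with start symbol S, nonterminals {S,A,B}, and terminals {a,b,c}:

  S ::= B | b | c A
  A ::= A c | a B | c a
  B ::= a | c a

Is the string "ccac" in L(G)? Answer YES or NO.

CNF form of G:
  S -> T0 A | T0 T1 | a | b
  A -> A T0 | T0 T1 | T1 B
  B -> T0 T1 | a
  T0 -> c
  T1 -> a

CYK fill:
  [0..0]={T0}  "c"  orig:{}
  [1..1]={T0}  "c"  orig:{}
  [2..2]={B,S,T1}  "a"  orig:{B,S}
  [3..3]={T0}  "c"  orig:{}
  [0..1]=∅  "cc"
  [1..2]={A,B,S}  "ca"
  [2..3]=∅  "ac"
  [0..2]={S}  "cca"
  [1..3]={A}  "cac"
  [0..3]={S}  "ccac"

S ∈ T[0,3] ⇒ YES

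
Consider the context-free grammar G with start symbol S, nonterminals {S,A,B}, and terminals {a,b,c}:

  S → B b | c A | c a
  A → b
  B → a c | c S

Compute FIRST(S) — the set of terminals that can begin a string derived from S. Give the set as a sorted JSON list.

FIRST iteration:
iter 1:
  A via A→b: +{b}
  B via B→a c: +{a}
  B via B→c S: +{c}
  S via S→B b: +{a,c}
  FIRST[S]={a,c}  FIRST[A]={b}  FIRST[B]={a,c}
iter 2: — fixpoint
  FIRST[S]={a,c}  FIRST[A]={b}  FIRST[B]={a,c}

FIRST(S) = ["a", "c"]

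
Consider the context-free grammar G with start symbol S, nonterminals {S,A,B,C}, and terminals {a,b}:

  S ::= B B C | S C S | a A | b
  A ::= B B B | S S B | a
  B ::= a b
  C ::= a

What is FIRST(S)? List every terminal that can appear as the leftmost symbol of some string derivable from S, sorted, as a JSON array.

FIRST sets, iterate to fixpoint:
[1]
  A via A→a: +{a}
  B via B→a b: +{a}
  C via C→a: +{a}
  S via S→B B C: +{a}
  S via S→b: +{b}
  FIRST(S)={a,b}  FIRST(A)={a}  FIRST(B)={a}  FIRST(C)={a}
[2]
  A via A→S S B: +{b}
  FIRST(S)={a,b}  FIRST(A)={a,b}  FIRST(B)={a}  FIRST(C)={a}
[3] — fixpoint
  FIRST(S)={a,b}  FIRST(A)={a,b}  FIRST(B)={a}  FIRST(C)={a}

FIRST(S) = ["a", "b"]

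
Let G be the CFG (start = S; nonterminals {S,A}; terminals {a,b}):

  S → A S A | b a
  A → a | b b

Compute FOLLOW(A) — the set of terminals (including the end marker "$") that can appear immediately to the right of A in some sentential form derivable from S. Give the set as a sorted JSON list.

Compute FIRST by fixpoint:
iter 1:
  A via A→a: +{a}
  A via A→b b: +{b}
  S via S→A S A: +{a,b}
  FIRST(S)={a,b}  FIRST(A)={a,b}
iter 2: done
  FIRST(S)={a,b}  FIRST(A)={a,b}

FOLLOW iteration:
seed FOLLOW(S) with $
[1]
  S→A S A: FOLLOW(A) ⊇ FIRST(S) = {a,b}; new: +{a,b}
  S→A S A: FOLLOW(S) ⊇ FIRST(A) = {a,b}; new: +{a,b}
  S→A S A: FOLLOW(A) ⊇ FOLLOW(S) ⊇ {$,a,b}; new: +{$}
  FOLLOW[S]={$,a,b}  FOLLOW[A]={$,a,b}
[2] done
  FOLLOW[S]={$,a,b}  FOLLOW[A]={$,a,b}

FOLLOW(A) = ["$", "a", "b"]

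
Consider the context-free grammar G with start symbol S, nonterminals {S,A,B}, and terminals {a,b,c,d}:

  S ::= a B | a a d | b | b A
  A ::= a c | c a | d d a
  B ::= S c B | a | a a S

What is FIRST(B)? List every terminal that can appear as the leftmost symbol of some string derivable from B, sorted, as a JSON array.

FIRST sets, iterate to fixpoint:
pass 1:
  A via A→a c: +{a}
  A via A→c a: +{c}
  A via A→d d a: +{d}
  B via B→a: +{a}
  S via S→a B: +{a}
  S via S→b: +{b}
  S: {a,b}  A: {a,c,d}  B: {a}
pass 2:
  B via B→S c B: +{b}
  S: {a,b}  A: {a,c,d}  B: {a,b}
pass 3: done
  S: {a,b}  A: {a,c,d}  B: {a,b}

FIRST(B) = ["a", "b"]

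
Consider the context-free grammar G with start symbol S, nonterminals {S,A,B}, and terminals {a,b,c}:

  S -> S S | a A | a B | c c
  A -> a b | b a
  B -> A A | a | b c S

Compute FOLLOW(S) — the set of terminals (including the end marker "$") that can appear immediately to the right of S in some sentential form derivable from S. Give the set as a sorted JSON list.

FIRST iteration:
pass 1:
  A via A→a b: +{a}
  A via A→b a: +{b}
  B via B→A A: +{a,b}
  S via S→a A: +{a}
  S via S→c c: +{c}
  S: {a,c}  A: {a,b}  B: {a,b}
pass 2: (no change)
  S: {a,c}  A: {a,b}  B: {a,b}

FOLLOW sets:
initialize: $ ∈ FOLLOW(S)
[1]
  B→A A: FOLLOW(A) ⊇ FIRST(A) = {a,b}; new: +{a,b}
  S→S S: FOLLOW(S) ⊇ FIRST(S) = {a,c}; new: +{a,c}
  S→a A: FOLLOW(A) ⊇ FOLLOW(S) ⊇ {$,a,c}; new: +{$,c}
  S→a B: FOLLOW(B) ⊇ FOLLOW(S) ⊇ {$,a,c}; new: +{$,a,c}
  FOLLOW(S)={$,a,c}  FOLLOW(A)={$,a,b,c}  FOLLOW(B)={$,a,c}
[2] done
  FOLLOW(S)={$,a,c}  FOLLOW(A)={$,a,b,c}  FOLLOW(B)={$,a,c}

FOLLOW(S) = ["$", "a", "c"]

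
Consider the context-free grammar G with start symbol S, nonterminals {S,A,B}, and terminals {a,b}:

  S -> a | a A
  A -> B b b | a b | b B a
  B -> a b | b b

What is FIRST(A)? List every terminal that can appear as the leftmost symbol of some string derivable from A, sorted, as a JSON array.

FIRST sets, iterate to fixpoint:
pass 1:
  A via A→a b: +{a}
  A via A→b B a: +{b}
  B via B→a b: +{a}
  B via B→b b: +{b}
  S via S→a: +{a}
  FIRST[S]={a}  FIRST[A]={a,b}  FIRST[B]={a,b}
pass 2: — fixpoint
  FIRST[S]={a}  FIRST[A]={a,b}  FIRST[B]={a,b}

FIRST(A) = ["a", "b"]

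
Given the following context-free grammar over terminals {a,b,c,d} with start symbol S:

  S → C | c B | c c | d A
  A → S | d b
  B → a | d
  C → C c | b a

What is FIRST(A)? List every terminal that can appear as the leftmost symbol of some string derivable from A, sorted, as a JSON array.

FIRST iteration:
[1]
  A via A→d b: +{d}
  B via B→a: +{a}
  B via B→d: +{d}
  C via C→b a: +{b}
  S via S→C: +{b}
  S via S→c B: +{c}
  S via S→d A: +{d}
  FIRST[S]={b,c,d}  FIRST[A]={d}  FIRST[B]={a,d}  FIRST[C]={b}
[2]
  A via A→S: +{b,c}
  FIRST[S]={b,c,d}  FIRST[A]={b,c,d}  FIRST[B]={a,d}  FIRST[C]={b}
[3] done
  FIRST[S]={b,c,d}  FIRST[A]={b,c,d}  FIRST[B]={a,d}  FIRST[C]={b}

FIRST(A) = ["b", "c", "d"]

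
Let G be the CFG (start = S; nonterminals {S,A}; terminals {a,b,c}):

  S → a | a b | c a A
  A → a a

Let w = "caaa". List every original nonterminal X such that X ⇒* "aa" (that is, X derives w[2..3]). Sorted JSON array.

Convert to CNF:
  S -> T0 T1 | T2 X3 | a
  A -> T0 T0
  T0 -> a
  T1 -> b
  T2 -> c
  X3 -> T0 A

Fill CYK table bottom-up — only the sub-triangle for w[2..3]:
  T[2,2] 'a' = {S,T0}  orig:{S}
  T[3,3] 'a' = {S,T0}  orig:{S}
  T[2,3] 'aa' = {A}

Original NTs in T[2,3] deriving "aa": ["A"]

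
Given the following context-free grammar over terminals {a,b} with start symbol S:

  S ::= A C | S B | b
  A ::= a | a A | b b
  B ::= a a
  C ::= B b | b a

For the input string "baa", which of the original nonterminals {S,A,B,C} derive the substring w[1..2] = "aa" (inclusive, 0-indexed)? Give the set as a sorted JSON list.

CNF form of G:
  S -> A C | S B | b
  A -> T0 A | T1 T1 | a
  B -> T0 T0
  C -> B T1 | T1 T0
  T0 -> a
  T1 -> b

Fill CYK table bottom-up — only the sub-triangle for w[1..2]:
  [1..1]={A,T0}  "a"  orig:{A}
  [2..2]={A,T0}  "a"  orig:{A}
  [1..2]={A,B}  "aa"

Original NTs in T[1,2] deriving "aa": ["A", "B"]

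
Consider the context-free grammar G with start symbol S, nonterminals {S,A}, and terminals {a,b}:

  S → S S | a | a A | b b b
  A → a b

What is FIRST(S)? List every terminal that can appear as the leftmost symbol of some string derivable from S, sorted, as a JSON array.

Compute FIRST by fixpoint:
pass 1:
  A via A→a b: +{a}
  S via S→a: +{a}
  S via S→b b b: +{b}
  S: {a,b}  A: {a}
pass 2: (no change)
  S: {a,b}  A: {a}

FIRST(S) = ["a", "b"]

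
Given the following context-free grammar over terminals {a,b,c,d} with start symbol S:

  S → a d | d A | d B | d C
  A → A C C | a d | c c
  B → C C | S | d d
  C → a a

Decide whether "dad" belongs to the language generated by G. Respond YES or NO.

Convert to CNF:
  S -> T0 T1 | T1 A | T1 B | T1 C
  A -> A X3 | T0 T1 | T2 T2
  B -> C C | T0 T1 | T1 A | T1 B | T1 C | T1 T1
  C -> T0 T0
  T0 -> a
  T1 -> d
  T2 -> c
  X3 -> C C

Fill CYK table bottom-up:
  [0..0]={T1}  "d"  orig:{}
  [1..1]={T0}  "a"  orig:{}
  [2..2]={T1}  "d"  orig:{}
  [0..1]=∅  "da"
  [1..2]={A,B,S}  "ad"
  [0..2]={B,S}  "dad"

S ∈ T[0,2] ⇒ YES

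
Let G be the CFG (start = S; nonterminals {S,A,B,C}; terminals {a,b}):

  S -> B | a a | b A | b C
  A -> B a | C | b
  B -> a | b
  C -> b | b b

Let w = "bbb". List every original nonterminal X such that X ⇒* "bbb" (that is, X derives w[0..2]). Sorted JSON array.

CNF form of G:
  S -> T0 T0 | T1 A | T1 C | a | b
  A -> B T0 | T1 T1 | b
  B -> a | b
  C -> T1 T1 | b
  T0 -> a
  T1 -> b

Fill CYK table bottom-up — only the sub-triangle for w[0..2]:
  T[0,0] 'b' = {A,B,C,S,T1}  orig:{A,B,C,S}
  T[1,1] 'b' = {A,B,C,S,T1}  orig:{A,B,C,S}
  T[2,2] 'b' = {A,B,C,S,T1}  orig:{A,B,C,S}
  T[0,1] 'bb' = {A,C,S}
  T[1,2] 'bb' = {A,C,S}
  T[0,2] 'bbb' = {S}

Original NTs in T[0,2] deriving "bbb": ["S"]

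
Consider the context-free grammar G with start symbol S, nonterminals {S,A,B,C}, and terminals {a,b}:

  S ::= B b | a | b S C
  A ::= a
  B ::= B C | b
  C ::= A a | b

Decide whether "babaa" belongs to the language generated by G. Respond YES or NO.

Convert to CNF:
  S -> B T1 | T1 X2 | a
  A -> a
  B -> B C | b
  C -> A T0 | b
  T0 -> a
  T1 -> b
  X2 -> S C

Fill CYK table bottom-up:
  [0..0]={B,C,T1}  "b"  orig:{B,C}
  [1..1]={A,S,T0}  "a"  orig:{A,S}
  [2..2]={B,C,T1}  "b"  orig:{B,C}
  [3..3]={A,S,T0}  "a"  orig:{A,S}
  [4..4]={A,S,T0}  "a"  orig:{A,S}
  [0..1]=∅  "ba"
  [1..2]={X2}  "ab"  orig:{}
  [2..3]=∅  "ba"
  [3..4]={C}  "aa"
  [0..2]={S}  "bab"
  [1..3]=∅  "aba"
  [2..4]={B}  "baa"
  [0..3]=∅  "baba"
  [1..4]=∅  "abaa"
  [0..4]={X2}  "babaa"  orig:{}

S ∉ T[0,4] ⇒ NO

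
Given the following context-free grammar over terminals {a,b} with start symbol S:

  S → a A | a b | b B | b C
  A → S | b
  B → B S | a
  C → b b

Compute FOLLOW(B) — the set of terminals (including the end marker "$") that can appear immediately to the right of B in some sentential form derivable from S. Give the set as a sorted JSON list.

Compute FIRST by fixpoint:
iter 1:
  A via A→b: +{b}
  B via B→a: +{a}
  C via C→b b: +{b}
  S via S→a A: +{a}
  S via S→b B: +{b}
  FIRST(S)={a,b}  FIRST(A)={b}  FIRST(B)={a}  FIRST(C)={b}
iter 2:
  A via A→S: +{a}
  FIRST(S)={a,b}  FIRST(A)={a,b}  FIRST(B)={a}  FIRST(C)={b}
iter 3: — fixpoint
  FIRST(S)={a,b}  FIRST(A)={a,b}  FIRST(B)={a}  FIRST(C)={b}

FOLLOW iteration:
initialize: $ ∈ FOLLOW(S)
iter 1:
  B→B S: FOLLOW(B) ⊇ FIRST(S) = {a,b}; new: +{a,b}
  B→B S: FOLLOW(S) ⊇ FOLLOW(B) ⊇ {a,b}; new: +{a,b}
  S→a A: FOLLOW(A) ⊇ FOLLOW(S) ⊇ {$,a,b}; new: +{$,a,b}
  S→b B: FOLLOW(B) ⊇ FOLLOW(S) ⊇ {$,a,b}; new: +{$}
  S→b C: FOLLOW(C) ⊇ FOLLOW(S) ⊇ {$,a,b}; new: +{$,a,b}
  FOLLOW(S)={$,a,b}  FOLLOW(A)={$,a,b}  FOLLOW(B)={$,a,b}  FOLLOW(C)={$,a,b}
iter 2: (no change)
  FOLLOW(S)={$,a,b}  FOLLOW(A)={$,a,b}  FOLLOW(B)={$,a,b}  FOLLOW(C)={$,a,b}

FOLLOW(B) = ["$", "a", "b"]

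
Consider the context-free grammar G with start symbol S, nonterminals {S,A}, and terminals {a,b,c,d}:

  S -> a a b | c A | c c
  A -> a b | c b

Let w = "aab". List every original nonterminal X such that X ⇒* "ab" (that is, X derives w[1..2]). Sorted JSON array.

CNF form of G:
  S -> T0 X3 | T2 A | T2 T2
  A -> T0 T1 | T2 T1
  T0 -> a
  T1 -> b
  T2 -> c
  X3 -> T0 T1

CYK fill (cells [i..j] with 1 ≤ i ≤ j ≤ 2 only):
  cell(1,1) a: {T0}  orig:{}
  cell(2,2) b: {T1}  orig:{}
  cell(1,2) ab: {A,X3}  orig:{A}

Original NTs in T[1,2] deriving "ab": ["A"]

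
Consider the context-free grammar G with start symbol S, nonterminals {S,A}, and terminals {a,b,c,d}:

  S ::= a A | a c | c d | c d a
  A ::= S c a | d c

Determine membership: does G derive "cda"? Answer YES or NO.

CNF form of G:
  S -> T0 T2 | T0 X4 | T1 A | T1 T0
  A -> S X3 | T2 T0
  T0 -> c
  T1 -> a
  T2 -> d
  X3 -> T0 T1
  X4 -> T2 T1

CYK table (by increasing span):
  [0..0]={T0}  "c"  orig:{}
  [1..1]={T2}  "d"  orig:{}
  [2..2]={T1}  "a"  orig:{}
  [0..1]={S}  "cd"
  [1..2]={X4}  "da"  orig:{}
  [0..2]={S}  "cda"

S ∈ T[0,2] ⇒ YES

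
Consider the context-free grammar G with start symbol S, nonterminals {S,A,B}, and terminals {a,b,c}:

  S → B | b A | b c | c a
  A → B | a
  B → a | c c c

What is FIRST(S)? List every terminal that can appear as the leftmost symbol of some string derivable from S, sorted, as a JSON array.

FIRST sets, iterate to fixpoint:
[1]
  A via A→a: +{a}
  B via B→a: +{a}
  B via B→c c c: +{c}
  S via S→B: +{a,c}
  S via S→b A: +{b}
  S: {a,b,c}  A: {a}  B: {a,c}
[2]
  A via A→B: +{c}
  S: {a,b,c}  A: {a,c}  B: {a,c}
[3] (no change)
  S: {a,b,c}  A: {a,c}  B: {a,c}

FIRST(S) = ["a", "b", "c"]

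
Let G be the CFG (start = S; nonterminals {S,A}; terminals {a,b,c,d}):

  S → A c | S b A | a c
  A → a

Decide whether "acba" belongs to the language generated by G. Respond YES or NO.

Convert to CNF:
  S -> A T0 | S X3 | T2 T0
  A -> a
  T0 -> c
  T1 -> b
  T2 -> a
  X3 -> T1 A

CYK table (by increasing span):
  cell(0,0) a: {A,T2}  orig:{A}
  cell(1,1) c: {T0}  orig:{}
  cell(2,2) b: {T1}  orig:{}
  cell(3,3) a: {A,T2}  orig:{A}
  cell(0,1) ac: {S}
  cell(1,2) cb: ∅
  cell(2,3) ba: {X3}  orig:{}
  cell(0,2) acb: ∅
  cell(1,3) cba: ∅
  cell(0,3) acba: {S}

S ∈ T[0,3] ⇒ YES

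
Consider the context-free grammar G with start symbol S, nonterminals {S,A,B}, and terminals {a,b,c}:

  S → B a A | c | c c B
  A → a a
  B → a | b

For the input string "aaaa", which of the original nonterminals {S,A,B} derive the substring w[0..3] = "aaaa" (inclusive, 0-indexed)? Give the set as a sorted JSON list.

Convert to CNF:
  S -> B X2 | T1 X3 | c
  A -> T0 T0
  B -> a | b
  T0 -> a
  T1 -> c
  X2 -> T0 A
  X3 -> T1 B

CYK fill — only the sub-triangle for w[0..3]:
  T[0,0] 'a' = {B,T0}  orig:{B}
  T[1,1] 'a' = {B,T0}  orig:{B}
  T[2,2] 'a' = {B,T0}  orig:{B}
  T[3,3] 'a' = {B,T0}  orig:{B}
  T[0,1] 'aa' = {A}
  T[1,2] 'aa' = {A}
  T[2,3] 'aa' = {A}
  T[0,2] 'aaa' = {X2}  orig:{}
  T[1,3] 'aaa' = {X2}  orig:{}
  T[0,3] 'aaaa' = {S}

Original NTs in T[0,3] deriving "aaaa": ["S"]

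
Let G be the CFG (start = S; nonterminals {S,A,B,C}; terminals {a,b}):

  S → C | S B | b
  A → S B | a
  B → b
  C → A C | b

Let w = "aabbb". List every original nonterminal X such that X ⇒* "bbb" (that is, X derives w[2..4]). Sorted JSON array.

Convert to CNF:
  S -> A C | S B | b
  A -> S B | a
  B -> b
  C -> A C | b

CYK table (by increasing span) (cells [i..j] with 2 ≤ i ≤ j ≤ 4 only):
  cell(2,2) b: {B,C,S}
  cell(3,3) b: {B,C,S}
  cell(4,4) b: {B,C,S}
  cell(2,3) bb: {A,S}
  cell(3,4) bb: {A,S}
  cell(2,4) bbb: {A,C,S}

Original NTs in T[2,4] deriving "bbb": ["A", "C", "S"]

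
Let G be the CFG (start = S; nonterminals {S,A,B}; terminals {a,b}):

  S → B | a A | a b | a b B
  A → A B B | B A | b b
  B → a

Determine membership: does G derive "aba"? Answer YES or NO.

Convert to CNF:
  S -> T1 A | T1 T0 | T1 X3 | a
  A -> A X2 | B A | T0 T0
  B -> a
  T0 -> b
  T1 -> a
  X2 -> B B
  X3 -> T0 B

CYK table (by increasing span):
  T[0,0] 'a' = {B,S,T1}  orig:{B,S}
  T[1,1] 'b' = {T0}  orig:{}
  T[2,2] 'a' = {B,S,T1}  orig:{B,S}
  T[0,1] 'ab' = {S}
  T[1,2] 'ba' = {X3}  orig:{}
  T[0,2] 'aba' = {S}

S ∈ T[0,2] ⇒ YES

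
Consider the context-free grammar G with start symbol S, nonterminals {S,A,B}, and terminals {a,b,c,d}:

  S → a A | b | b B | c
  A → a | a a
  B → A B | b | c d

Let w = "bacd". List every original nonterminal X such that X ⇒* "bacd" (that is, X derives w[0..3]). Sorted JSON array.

CNF form of G:
  S -> T0 A | T3 B | b | c
  A -> T0 T0 | a
  B -> A B | T1 T2 | b
  T0 -> a
  T1 -> c
  T2 -> d
  T3 -> b

CYK fill, restricted to cells inside w[0..3]:
  cell(0,0) b: {B,S,T3}  orig:{B,S}
  cell(1,1) a: {A,T0}  orig:{A}
  cell(2,2) c: {S,T1}  orig:{S}
  cell(3,3) d: {T2}  orig:{}
  cell(0,1) ba: ∅
  cell(1,2) ac: ∅
  cell(2,3) cd: {B}
  cell(0,2) bac: ∅
  cell(1,3) acd: {B}
  cell(0,3) bacd: {S}

Original NTs in T[0,3] deriving "bacd": ["S"]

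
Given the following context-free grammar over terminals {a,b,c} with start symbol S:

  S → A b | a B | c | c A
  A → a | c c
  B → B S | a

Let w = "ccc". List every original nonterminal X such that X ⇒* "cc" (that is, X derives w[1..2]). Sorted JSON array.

CNF form of G:
  S -> A T1 | T0 A | T2 B | c
  A -> T0 T0 | a
  B -> B S | a
  T0 -> c
  T1 -> b
  T2 -> a

Fill CYK table bottom-up, restricted to cells inside w[1..2]:
  cell(1,1) c: {S,T0}  orig:{S}
  cell(2,2) c: {S,T0}  orig:{S}
  cell(1,2) cc: {A}

Original NTs in T[1,2] deriving "cc": ["A"]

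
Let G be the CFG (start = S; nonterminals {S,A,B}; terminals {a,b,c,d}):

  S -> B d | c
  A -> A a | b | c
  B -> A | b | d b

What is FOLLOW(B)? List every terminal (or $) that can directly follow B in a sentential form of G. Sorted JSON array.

FIRST sets, iterate to fixpoint:
[1]
  A via A→b: +{b}
  A via A→c: +{c}
  B via B→A: +{b,c}
  B via B→d b: +{d}
  S via S→B d: +{b,c,d}
  FIRST[S]={b,c,d}  FIRST[A]={b,c}  FIRST[B]={b,c,d}
[2] done
  FIRST[S]={b,c,d}  FIRST[A]={b,c}  FIRST[B]={b,c,d}

Compute FOLLOW by fixpoint:
initialize: $ ∈ FOLLOW(S)
pass 1:
  A→A a: FOLLOW(A) ⊇ FIRST(a) = {a}; new: +{a}
  S→B d: FOLLOW(B) ⊇ FIRST(d) = {d}; new: +{d}
  S: {$}  A: {a}  B: {d}
pass 2:
  B→A: FOLLOW(A) ⊇ FOLLOW(B) ⊇ {d}; new: +{d}
  S: {$}  A: {a,d}  B: {d}
pass 3: — fixpoint
  S: {$}  A: {a,d}  B: {d}

FOLLOW(B) = ["d"]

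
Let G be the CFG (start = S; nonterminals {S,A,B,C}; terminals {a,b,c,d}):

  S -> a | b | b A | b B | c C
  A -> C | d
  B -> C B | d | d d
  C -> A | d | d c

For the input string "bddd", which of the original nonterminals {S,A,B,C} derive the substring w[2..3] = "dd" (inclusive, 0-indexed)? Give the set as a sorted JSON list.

Convert to CNF:
  S -> T1 C | T2 A | T2 B | a | b
  A -> T0 T1 | d
  B -> C B | T0 T0 | d
  C -> T0 T1 | d
  T0 -> d
  T1 -> c
  T2 -> b

CYK table (by increasing span) — only the sub-triangle for w[2..3]:
  T[2,2] 'd' = {A,B,C,T0}  orig:{A,B,C}
  T[3,3] 'd' = {A,B,C,T0}  orig:{A,B,C}
  T[2,3] 'dd' = {B}

Original NTs in T[2,3] deriving "dd": ["B"]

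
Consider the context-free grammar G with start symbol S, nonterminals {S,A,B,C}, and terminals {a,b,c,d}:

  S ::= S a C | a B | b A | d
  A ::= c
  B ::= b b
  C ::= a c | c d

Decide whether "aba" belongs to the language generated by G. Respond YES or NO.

CNF form of G:
  S -> S X4 | T0 A | T1 B | d
  A -> c
  B -> T0 T0
  C -> T1 T2 | T2 T3
  T0 -> b
  T1 -> a
  T2 -> c
  T3 -> d
  X4 -> T1 C

CYK fill:
  [0..0]={T1}  "a"  orig:{}
  [1..1]={T0}  "b"  orig:{}
  [2..2]={T1}  "a"  orig:{}
  [0..1]=∅  "ab"
  [1..2]=∅  "ba"
  [0..2]=∅  "aba"

S ∉ T[0,2] ⇒ NO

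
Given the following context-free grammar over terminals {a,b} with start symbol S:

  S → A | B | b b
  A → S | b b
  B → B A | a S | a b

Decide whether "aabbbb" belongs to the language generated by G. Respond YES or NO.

Convert to CNF:
  S -> B A | T0 S | T0 T1 | T1 T1
  A -> B A | T0 S | T0 T1 | T1 T1
  B -> B A | T0 S | T0 T1
  T0 -> a
  T1 -> b

CYK fill:
  cell(0,0) a: {T0}  orig:{}
  cell(1,1) a: {T0}  orig:{}
  cell(2,2) b: {T1}  orig:{}
  cell(3,3) b: {T1}  orig:{}
  cell(4,4) b: {T1}  orig:{}
  cell(5,5) b: {T1}  orig:{}
  cell(0,1) aa: ∅
  cell(1,2) ab: {A,B,S}
  cell(2,3) bb: {A,S}
  cell(3,4) bb: {A,S}
  cell(4,5) bb: {A,S}
  cell(0,2) aab: {A,B,S}
  cell(1,3) abb: {A,B,S}
  cell(2,4) bbb: ∅
  cell(3,5) bbb: ∅
  cell(0,3) aabb: {A,B,S}
  cell(1,4) abbb: {A,B,S}
  cell(2,5) bbbb: ∅
  cell(0,4) aabbb: {A,B,S}
  cell(1,5) abbbb: {A,B,S}
  cell(0,5) aabbbb: {A,B,S}

S ∈ T[0,5] ⇒ YES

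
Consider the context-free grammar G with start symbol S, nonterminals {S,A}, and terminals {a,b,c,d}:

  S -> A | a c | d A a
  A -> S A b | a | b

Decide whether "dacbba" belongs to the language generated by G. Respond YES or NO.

CNF form of G:
  S -> S X5 | T1 T2 | T3 X6 | a | b
  A -> S X4 | a | b
  T0 -> b
  T1 -> a
  T2 -> c
  T3 -> d
  X4 -> A T0
  X5 -> A T0
  X6 -> A T1

CYK fill:
  [0..0]={T3}  "d"  orig:{}
  [1..1]={A,S,T1}  "a"  orig:{A,S}
  [2..2]={T2}  "c"  orig:{}
  [3..3]={A,S,T0}  "b"  orig:{A,S}
  [4..4]={A,S,T0}  "b"  orig:{A,S}
  [5..5]={A,S,T1}  "a"  orig:{A,S}
  [0..1]=∅  "da"
  [1..2]={S}  "ac"
  [2..3]=∅  "cb"
  [3..4]={X4,X5}  "bb"  orig:{}
  [4..5]={X6}  "ba"  orig:{}
  [0..2]=∅  "dac"
  [1..3]=∅  "acb"
  [2..4]=∅  "cbb"
  [3..5]=∅  "bba"
  [0..3]=∅  "dacb"
  [1..4]={A,S}  "acbb"
  [2..5]=∅  "cbba"
  [0..4]=∅  "dacbb"
  [1..5]={X6}  "acbba"  orig:{}
  [0..5]={S}  "dacbba"

S ∈ T[0,5] ⇒ YES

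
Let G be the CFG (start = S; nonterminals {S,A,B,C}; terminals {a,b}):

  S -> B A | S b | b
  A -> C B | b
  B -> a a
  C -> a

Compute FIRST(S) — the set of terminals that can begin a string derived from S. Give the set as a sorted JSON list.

FIRST iteration:
[1]
  A via A→b: +{b}
  B via B→a a: +{a}
  C via C→a: +{a}
  S via S→B A: +{a}
  S via S→b: +{b}
  FIRST(S)={a,b}  FIRST(A)={b}  FIRST(B)={a}  FIRST(C)={a}
[2]
  A via A→C B: +{a}
  FIRST(S)={a,b}  FIRST(A)={a,b}  FIRST(B)={a}  FIRST(C)={a}
[3] done
  FIRST(S)={a,b}  FIRST(A)={a,b}  FIRST(B)={a}  FIRST(C)={a}

FIRST(S) = ["a", "b"]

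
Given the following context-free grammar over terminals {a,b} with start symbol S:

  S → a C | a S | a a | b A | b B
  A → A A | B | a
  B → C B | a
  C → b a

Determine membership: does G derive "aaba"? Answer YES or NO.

Convert to CNF:
  S -> T0 A | T0 B | T1 C | T1 S | T1 T1
  A -> A A | C B | a
  B -> C B | a
  C -> T0 T1
  T0 -> b
  T1 -> a

CYK table (by increasing span):
  T[0,0] 'a' = {A,B,T1}  orig:{A,B}
  T[1,1] 'a' = {A,B,T1}  orig:{A,B}
  T[2,2] 'b' = {T0}  orig:{}
  T[3,3] 'a' = {A,B,T1}  orig:{A,B}
  T[0,1] 'aa' = {A,S}
  T[1,2] 'ab' = ∅
  T[2,3] 'ba' = {C,S}
  T[0,2] 'aab' = ∅
  T[1,3] 'aba' = {S}
  T[0,3] 'aaba' = {S}

S ∈ T[0,3] ⇒ YES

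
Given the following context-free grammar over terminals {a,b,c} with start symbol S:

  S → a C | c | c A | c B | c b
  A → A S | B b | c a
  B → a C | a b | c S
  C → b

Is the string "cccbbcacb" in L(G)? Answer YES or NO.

Convert to CNF:
  S -> T1 A | T1 B | T1 T0 | T2 C | c
  A -> A S | B T0 | T1 T2
  B -> T1 S | T2 C | T2 T0
  C -> b
  T0 -> b
  T1 -> c
  T2 -> a

CYK fill:
  [0..0]={S,T1}  "c"  orig:{S}
  [1..1]={S,T1}  "c"  orig:{S}
  [2..2]={S,T1}  "c"  orig:{S}
  [3..3]={C,T0}  "b"  orig:{C}
  [4..4]={C,T0}  "b"  orig:{C}
  [5..5]={S,T1}  "c"  orig:{S}
  [6..6]={T2}  "a"  orig:{}
  [7..7]={S,T1}  "c"  orig:{S}
  [8..8]={C,T0}  "b"  orig:{C}
  [0..1]={B}  "cc"
  [1..2]={B}  "cc"
  [2..3]={S}  "cb"
  [3..4]=∅  "bb"
  [4..5]=∅  "bc"
  [5..6]={A}  "ca"
  [6..7]=∅  "ac"
  [7..8]={S}  "cb"
  [0..2]={S}  "ccc"
  [1..3]={A,B}  "ccb"
  [2..4]=∅  "cbb"
  [3..5]=∅  "bbc"
  [4..6]=∅  "bca"
  [5..7]={A}  "cac"
  [6..8]=∅  "acb"
  [0..3]={S}  "cccb"
  [1..4]={A}  "ccbb"
  [2..5]=∅  "cbbc"
  [3..6]=∅  "bbca"
  [4..7]=∅  "bcac"
  [5..8]={A}  "cacb"
  [0..4]={S}  "cccbb"
  [1..5]={A}  "ccbbc"
  [2..6]=∅  "cbbca"
  [3..7]=∅  "bbcac"
  [4..8]=∅  "bcacb"
  [0..5]={S}  "cccbbc"
  [1..6]=∅  "ccbbca"
  [2..7]=∅  "cbbcac"
  [3..8]=∅  "bbcacb"
  [0..6]=∅  "cccbbca"
  [1..7]=∅  "ccbbcac"
  [2..8]=∅  "cbbcacb"
  [0..7]=∅  "cccbbcac"
  [1..8]=∅  "ccbbcacb"
  [0..8]=∅  "cccbbcacb"

S ∉ T[0,8] ⇒ NO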